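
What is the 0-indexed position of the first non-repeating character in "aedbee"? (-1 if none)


Input: aedbee
Character frequencies:
  'a': 1
  'b': 1
  'd': 1
  'e': 3
Scanning left to right for freq == 1:
  Position 0 ('a'): unique! => answer = 0

0


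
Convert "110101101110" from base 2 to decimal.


Input: "110101101110" in base 2
Positional expansion:
  Digit '1' (value 1) x 2^11 = 2048
  Digit '1' (value 1) x 2^10 = 1024
  Digit '0' (value 0) x 2^9 = 0
  Digit '1' (value 1) x 2^8 = 256
  Digit '0' (value 0) x 2^7 = 0
  Digit '1' (value 1) x 2^6 = 64
  Digit '1' (value 1) x 2^5 = 32
  Digit '0' (value 0) x 2^4 = 0
  Digit '1' (value 1) x 2^3 = 8
  Digit '1' (value 1) x 2^2 = 4
  Digit '1' (value 1) x 2^1 = 2
  Digit '0' (value 0) x 2^0 = 0
Sum = 3438

3438


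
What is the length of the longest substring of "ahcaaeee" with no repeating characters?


Input: "ahcaaeee"
Sliding window (track last position of each char):
  Position 0 ('a'): window [0,0] length 1 -- new best
  Position 1 ('h'): window [0,1] length 2 -- new best
  Position 2 ('c'): window [0,2] length 3 -- new best
  Position 3 ('a'): repeat (last at 0), move window start to 1
  Position 3 ('a'): window [1,3] length 3
  Position 4 ('a'): repeat (last at 3), move window start to 4
  Position 4 ('a'): window [4,4] length 1
  Position 5 ('e'): window [4,5] length 2
  Position 6 ('e'): repeat (last at 5), move window start to 6
  Position 6 ('e'): window [6,6] length 1
  Position 7 ('e'): repeat (last at 6), move window start to 7
  Position 7 ('e'): window [7,7] length 1
Longest substring with no repeats: "ahc" with length 3

3


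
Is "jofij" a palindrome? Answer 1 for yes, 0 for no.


Input: jofij
Reversed: jifoj
  Compare pos 0 ('j') with pos 4 ('j'): match
  Compare pos 1 ('o') with pos 3 ('i'): MISMATCH
Result: not a palindrome

0


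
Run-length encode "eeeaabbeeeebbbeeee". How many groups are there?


Input: eeeaabbeeeebbbeeee
Scanning for consecutive runs:
  Group 1: 'e' x 3 (positions 0-2)
  Group 2: 'a' x 2 (positions 3-4)
  Group 3: 'b' x 2 (positions 5-6)
  Group 4: 'e' x 4 (positions 7-10)
  Group 5: 'b' x 3 (positions 11-13)
  Group 6: 'e' x 4 (positions 14-17)
Total groups: 6

6


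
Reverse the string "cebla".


Input: cebla
Reading characters right to left:
  Position 4: 'a'
  Position 3: 'l'
  Position 2: 'b'
  Position 1: 'e'
  Position 0: 'c'
Reversed: albec

albec


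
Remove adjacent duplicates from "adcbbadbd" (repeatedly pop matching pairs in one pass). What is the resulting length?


Input: adcbbadbd
Stack-based adjacent duplicate removal:
  Read 'a': push. Stack: a
  Read 'd': push. Stack: ad
  Read 'c': push. Stack: adc
  Read 'b': push. Stack: adcb
  Read 'b': matches stack top 'b' => pop. Stack: adc
  Read 'a': push. Stack: adca
  Read 'd': push. Stack: adcad
  Read 'b': push. Stack: adcadb
  Read 'd': push. Stack: adcadbd
Final stack: "adcadbd" (length 7)

7


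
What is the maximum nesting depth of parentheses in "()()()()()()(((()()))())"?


Input: "()()()()()()(((()()))())"
Tracking depth:
  Position 0 '(': depth becomes 1
  Position 1 ')': depth becomes 0
  Position 2 '(': depth becomes 1
  Position 3 ')': depth becomes 0
  Position 4 '(': depth becomes 1
  Position 5 ')': depth becomes 0
  Position 6 '(': depth becomes 1
  Position 7 ')': depth becomes 0
  Position 8 '(': depth becomes 1
  Position 9 ')': depth becomes 0
  Position 10 '(': depth becomes 1
  Position 11 ')': depth becomes 0
  Position 12 '(': depth becomes 1
  Position 13 '(': depth becomes 2
  Position 14 '(': depth becomes 3
  Position 15 '(': depth becomes 4
  Position 16 ')': depth becomes 3
  Position 17 '(': depth becomes 4
  Position 18 ')': depth becomes 3
  Position 19 ')': depth becomes 2
  Position 20 ')': depth becomes 1
  Position 21 '(': depth becomes 2
  Position 22 ')': depth becomes 1
  Position 23 ')': depth becomes 0
Maximum depth reached: 4

4


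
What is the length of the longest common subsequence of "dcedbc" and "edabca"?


LCS of "dcedbc" and "edabca"
DP table:
           e    d    a    b    c    a
      0    0    0    0    0    0    0
  d   0    0    1    1    1    1    1
  c   0    0    1    1    1    2    2
  e   0    1    1    1    1    2    2
  d   0    1    2    2    2    2    2
  b   0    1    2    2    3    3    3
  c   0    1    2    2    3    4    4
LCS length = dp[6][6] = 4

4


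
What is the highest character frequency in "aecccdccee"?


Input: aecccdccee
Character counts:
  'a': 1
  'c': 5
  'd': 1
  'e': 3
Maximum frequency: 5

5


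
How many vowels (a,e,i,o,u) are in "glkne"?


Input: glkne
Checking each character:
  'g' at position 0: consonant
  'l' at position 1: consonant
  'k' at position 2: consonant
  'n' at position 3: consonant
  'e' at position 4: vowel (running total: 1)
Total vowels: 1

1


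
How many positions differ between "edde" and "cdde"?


Comparing "edde" and "cdde" position by position:
  Position 0: 'e' vs 'c' => DIFFER
  Position 1: 'd' vs 'd' => same
  Position 2: 'd' vs 'd' => same
  Position 3: 'e' vs 'e' => same
Positions that differ: 1

1


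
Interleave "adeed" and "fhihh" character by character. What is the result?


Interleaving "adeed" and "fhihh":
  Position 0: 'a' from first, 'f' from second => "af"
  Position 1: 'd' from first, 'h' from second => "dh"
  Position 2: 'e' from first, 'i' from second => "ei"
  Position 3: 'e' from first, 'h' from second => "eh"
  Position 4: 'd' from first, 'h' from second => "dh"
Result: afdheiehdh

afdheiehdh


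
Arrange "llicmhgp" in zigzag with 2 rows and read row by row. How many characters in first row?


Zigzag "llicmhgp" into 2 rows:
Placing characters:
  'l' => row 0
  'l' => row 1
  'i' => row 0
  'c' => row 1
  'm' => row 0
  'h' => row 1
  'g' => row 0
  'p' => row 1
Rows:
  Row 0: "limg"
  Row 1: "lchp"
First row length: 4

4


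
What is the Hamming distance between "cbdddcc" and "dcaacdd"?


Comparing "cbdddcc" and "dcaacdd" position by position:
  Position 0: 'c' vs 'd' => differ
  Position 1: 'b' vs 'c' => differ
  Position 2: 'd' vs 'a' => differ
  Position 3: 'd' vs 'a' => differ
  Position 4: 'd' vs 'c' => differ
  Position 5: 'c' vs 'd' => differ
  Position 6: 'c' vs 'd' => differ
Total differences (Hamming distance): 7

7


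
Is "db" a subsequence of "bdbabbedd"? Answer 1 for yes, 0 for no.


Check if "db" is a subsequence of "bdbabbedd"
Greedy scan:
  Position 0 ('b'): no match needed
  Position 1 ('d'): matches sub[0] = 'd'
  Position 2 ('b'): matches sub[1] = 'b'
  Position 3 ('a'): no match needed
  Position 4 ('b'): no match needed
  Position 5 ('b'): no match needed
  Position 6 ('e'): no match needed
  Position 7 ('d'): no match needed
  Position 8 ('d'): no match needed
All 2 characters matched => is a subsequence

1


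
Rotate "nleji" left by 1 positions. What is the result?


Input: "nleji", rotate left by 1
First 1 characters: "n"
Remaining characters: "leji"
Concatenate remaining + first: "leji" + "n" = "lejin"

lejin


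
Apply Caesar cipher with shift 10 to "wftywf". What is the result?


Caesar cipher: shift "wftywf" by 10
  'w' (pos 22) + 10 = pos 6 = 'g'
  'f' (pos 5) + 10 = pos 15 = 'p'
  't' (pos 19) + 10 = pos 3 = 'd'
  'y' (pos 24) + 10 = pos 8 = 'i'
  'w' (pos 22) + 10 = pos 6 = 'g'
  'f' (pos 5) + 10 = pos 15 = 'p'
Result: gpdigp

gpdigp


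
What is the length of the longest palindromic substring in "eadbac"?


Input: "eadbac"
Checking substrings for palindromes:
  No multi-char palindromic substrings found
Longest palindromic substring: "e" with length 1

1


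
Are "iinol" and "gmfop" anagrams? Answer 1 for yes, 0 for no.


Strings: "iinol", "gmfop"
Sorted first:  iilno
Sorted second: fgmop
Differ at position 0: 'i' vs 'f' => not anagrams

0


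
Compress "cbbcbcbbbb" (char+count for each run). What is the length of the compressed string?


Input: cbbcbcbbbb
Runs:
  'c' x 1 => "c1"
  'b' x 2 => "b2"
  'c' x 1 => "c1"
  'b' x 1 => "b1"
  'c' x 1 => "c1"
  'b' x 4 => "b4"
Compressed: "c1b2c1b1c1b4"
Compressed length: 12

12


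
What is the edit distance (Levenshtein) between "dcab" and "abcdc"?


Computing edit distance: "dcab" -> "abcdc"
DP table:
           a    b    c    d    c
      0    1    2    3    4    5
  d   1    1    2    3    3    4
  c   2    2    2    2    3    3
  a   3    2    3    3    3    4
  b   4    3    2    3    4    4
Edit distance = dp[4][5] = 4

4


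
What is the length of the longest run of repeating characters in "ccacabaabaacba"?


Input: "ccacabaabaacba"
Scanning for longest run:
  Position 1 ('c'): continues run of 'c', length=2
  Position 2 ('a'): new char, reset run to 1
  Position 3 ('c'): new char, reset run to 1
  Position 4 ('a'): new char, reset run to 1
  Position 5 ('b'): new char, reset run to 1
  Position 6 ('a'): new char, reset run to 1
  Position 7 ('a'): continues run of 'a', length=2
  Position 8 ('b'): new char, reset run to 1
  Position 9 ('a'): new char, reset run to 1
  Position 10 ('a'): continues run of 'a', length=2
  Position 11 ('c'): new char, reset run to 1
  Position 12 ('b'): new char, reset run to 1
  Position 13 ('a'): new char, reset run to 1
Longest run: 'c' with length 2

2


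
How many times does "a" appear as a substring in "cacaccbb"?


Searching for "a" in "cacaccbb"
Scanning each position:
  Position 0: "c" => no
  Position 1: "a" => MATCH
  Position 2: "c" => no
  Position 3: "a" => MATCH
  Position 4: "c" => no
  Position 5: "c" => no
  Position 6: "b" => no
  Position 7: "b" => no
Total occurrences: 2

2


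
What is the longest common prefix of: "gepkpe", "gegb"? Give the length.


Words: gepkpe, gegb
  Position 0: all 'g' => match
  Position 1: all 'e' => match
  Position 2: ('p', 'g') => mismatch, stop
LCP = "ge" (length 2)

2


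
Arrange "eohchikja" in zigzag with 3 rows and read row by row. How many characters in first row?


Zigzag "eohchikja" into 3 rows:
Placing characters:
  'e' => row 0
  'o' => row 1
  'h' => row 2
  'c' => row 1
  'h' => row 0
  'i' => row 1
  'k' => row 2
  'j' => row 1
  'a' => row 0
Rows:
  Row 0: "eha"
  Row 1: "ocij"
  Row 2: "hk"
First row length: 3

3


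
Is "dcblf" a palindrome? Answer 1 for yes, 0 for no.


Input: dcblf
Reversed: flbcd
  Compare pos 0 ('d') with pos 4 ('f'): MISMATCH
  Compare pos 1 ('c') with pos 3 ('l'): MISMATCH
Result: not a palindrome

0


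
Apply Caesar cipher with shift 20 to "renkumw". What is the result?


Caesar cipher: shift "renkumw" by 20
  'r' (pos 17) + 20 = pos 11 = 'l'
  'e' (pos 4) + 20 = pos 24 = 'y'
  'n' (pos 13) + 20 = pos 7 = 'h'
  'k' (pos 10) + 20 = pos 4 = 'e'
  'u' (pos 20) + 20 = pos 14 = 'o'
  'm' (pos 12) + 20 = pos 6 = 'g'
  'w' (pos 22) + 20 = pos 16 = 'q'
Result: lyheogq

lyheogq


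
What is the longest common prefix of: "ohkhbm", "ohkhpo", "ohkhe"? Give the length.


Words: ohkhbm, ohkhpo, ohkhe
  Position 0: all 'o' => match
  Position 1: all 'h' => match
  Position 2: all 'k' => match
  Position 3: all 'h' => match
  Position 4: ('b', 'p', 'e') => mismatch, stop
LCP = "ohkh" (length 4)

4


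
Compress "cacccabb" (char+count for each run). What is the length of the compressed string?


Input: cacccabb
Runs:
  'c' x 1 => "c1"
  'a' x 1 => "a1"
  'c' x 3 => "c3"
  'a' x 1 => "a1"
  'b' x 2 => "b2"
Compressed: "c1a1c3a1b2"
Compressed length: 10

10


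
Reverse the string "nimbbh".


Input: nimbbh
Reading characters right to left:
  Position 5: 'h'
  Position 4: 'b'
  Position 3: 'b'
  Position 2: 'm'
  Position 1: 'i'
  Position 0: 'n'
Reversed: hbbmin

hbbmin


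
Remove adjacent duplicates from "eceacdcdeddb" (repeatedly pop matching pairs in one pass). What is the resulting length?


Input: eceacdcdeddb
Stack-based adjacent duplicate removal:
  Read 'e': push. Stack: e
  Read 'c': push. Stack: ec
  Read 'e': push. Stack: ece
  Read 'a': push. Stack: ecea
  Read 'c': push. Stack: eceac
  Read 'd': push. Stack: eceacd
  Read 'c': push. Stack: eceacdc
  Read 'd': push. Stack: eceacdcd
  Read 'e': push. Stack: eceacdcde
  Read 'd': push. Stack: eceacdcded
  Read 'd': matches stack top 'd' => pop. Stack: eceacdcde
  Read 'b': push. Stack: eceacdcdeb
Final stack: "eceacdcdeb" (length 10)

10


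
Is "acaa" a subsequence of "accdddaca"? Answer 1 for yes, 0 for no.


Check if "acaa" is a subsequence of "accdddaca"
Greedy scan:
  Position 0 ('a'): matches sub[0] = 'a'
  Position 1 ('c'): matches sub[1] = 'c'
  Position 2 ('c'): no match needed
  Position 3 ('d'): no match needed
  Position 4 ('d'): no match needed
  Position 5 ('d'): no match needed
  Position 6 ('a'): matches sub[2] = 'a'
  Position 7 ('c'): no match needed
  Position 8 ('a'): matches sub[3] = 'a'
All 4 characters matched => is a subsequence

1


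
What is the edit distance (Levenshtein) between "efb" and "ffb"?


Computing edit distance: "efb" -> "ffb"
DP table:
           f    f    b
      0    1    2    3
  e   1    1    2    3
  f   2    1    1    2
  b   3    2    2    1
Edit distance = dp[3][3] = 1

1


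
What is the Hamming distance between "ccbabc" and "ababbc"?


Comparing "ccbabc" and "ababbc" position by position:
  Position 0: 'c' vs 'a' => differ
  Position 1: 'c' vs 'b' => differ
  Position 2: 'b' vs 'a' => differ
  Position 3: 'a' vs 'b' => differ
  Position 4: 'b' vs 'b' => same
  Position 5: 'c' vs 'c' => same
Total differences (Hamming distance): 4

4


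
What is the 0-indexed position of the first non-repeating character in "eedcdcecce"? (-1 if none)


Input: eedcdcecce
Character frequencies:
  'c': 4
  'd': 2
  'e': 4
Scanning left to right for freq == 1:
  Position 0 ('e'): freq=4, skip
  Position 1 ('e'): freq=4, skip
  Position 2 ('d'): freq=2, skip
  Position 3 ('c'): freq=4, skip
  Position 4 ('d'): freq=2, skip
  Position 5 ('c'): freq=4, skip
  Position 6 ('e'): freq=4, skip
  Position 7 ('c'): freq=4, skip
  Position 8 ('c'): freq=4, skip
  Position 9 ('e'): freq=4, skip
  No unique character found => answer = -1

-1


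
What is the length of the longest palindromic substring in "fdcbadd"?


Input: "fdcbadd"
Checking substrings for palindromes:
  [5:7] "dd" (len 2) => palindrome
Longest palindromic substring: "dd" with length 2

2


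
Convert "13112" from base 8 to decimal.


Input: "13112" in base 8
Positional expansion:
  Digit '1' (value 1) x 8^4 = 4096
  Digit '3' (value 3) x 8^3 = 1536
  Digit '1' (value 1) x 8^2 = 64
  Digit '1' (value 1) x 8^1 = 8
  Digit '2' (value 2) x 8^0 = 2
Sum = 5706

5706


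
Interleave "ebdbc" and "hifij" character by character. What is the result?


Interleaving "ebdbc" and "hifij":
  Position 0: 'e' from first, 'h' from second => "eh"
  Position 1: 'b' from first, 'i' from second => "bi"
  Position 2: 'd' from first, 'f' from second => "df"
  Position 3: 'b' from first, 'i' from second => "bi"
  Position 4: 'c' from first, 'j' from second => "cj"
Result: ehbidfbicj

ehbidfbicj


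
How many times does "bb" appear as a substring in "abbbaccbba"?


Searching for "bb" in "abbbaccbba"
Scanning each position:
  Position 0: "ab" => no
  Position 1: "bb" => MATCH
  Position 2: "bb" => MATCH
  Position 3: "ba" => no
  Position 4: "ac" => no
  Position 5: "cc" => no
  Position 6: "cb" => no
  Position 7: "bb" => MATCH
  Position 8: "ba" => no
Total occurrences: 3

3


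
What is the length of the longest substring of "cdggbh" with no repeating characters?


Input: "cdggbh"
Sliding window (track last position of each char):
  Position 0 ('c'): window [0,0] length 1 -- new best
  Position 1 ('d'): window [0,1] length 2 -- new best
  Position 2 ('g'): window [0,2] length 3 -- new best
  Position 3 ('g'): repeat (last at 2), move window start to 3
  Position 3 ('g'): window [3,3] length 1
  Position 4 ('b'): window [3,4] length 2
  Position 5 ('h'): window [3,5] length 3
Longest substring with no repeats: "cdg" with length 3

3


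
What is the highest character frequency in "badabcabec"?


Input: badabcabec
Character counts:
  'a': 3
  'b': 3
  'c': 2
  'd': 1
  'e': 1
Maximum frequency: 3

3


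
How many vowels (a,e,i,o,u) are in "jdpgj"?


Input: jdpgj
Checking each character:
  'j' at position 0: consonant
  'd' at position 1: consonant
  'p' at position 2: consonant
  'g' at position 3: consonant
  'j' at position 4: consonant
Total vowels: 0

0


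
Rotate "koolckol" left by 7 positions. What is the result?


Input: "koolckol", rotate left by 7
First 7 characters: "koolcko"
Remaining characters: "l"
Concatenate remaining + first: "l" + "koolcko" = "lkoolcko"

lkoolcko


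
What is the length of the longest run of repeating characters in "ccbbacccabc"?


Input: "ccbbacccabc"
Scanning for longest run:
  Position 1 ('c'): continues run of 'c', length=2
  Position 2 ('b'): new char, reset run to 1
  Position 3 ('b'): continues run of 'b', length=2
  Position 4 ('a'): new char, reset run to 1
  Position 5 ('c'): new char, reset run to 1
  Position 6 ('c'): continues run of 'c', length=2
  Position 7 ('c'): continues run of 'c', length=3
  Position 8 ('a'): new char, reset run to 1
  Position 9 ('b'): new char, reset run to 1
  Position 10 ('c'): new char, reset run to 1
Longest run: 'c' with length 3

3


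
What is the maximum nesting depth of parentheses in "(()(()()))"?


Input: "(()(()()))"
Tracking depth:
  Position 0 '(': depth becomes 1
  Position 1 '(': depth becomes 2
  Position 2 ')': depth becomes 1
  Position 3 '(': depth becomes 2
  Position 4 '(': depth becomes 3
  Position 5 ')': depth becomes 2
  Position 6 '(': depth becomes 3
  Position 7 ')': depth becomes 2
  Position 8 ')': depth becomes 1
  Position 9 ')': depth becomes 0
Maximum depth reached: 3

3


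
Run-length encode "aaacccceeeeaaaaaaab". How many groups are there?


Input: aaacccceeeeaaaaaaab
Scanning for consecutive runs:
  Group 1: 'a' x 3 (positions 0-2)
  Group 2: 'c' x 4 (positions 3-6)
  Group 3: 'e' x 4 (positions 7-10)
  Group 4: 'a' x 7 (positions 11-17)
  Group 5: 'b' x 1 (positions 18-18)
Total groups: 5

5


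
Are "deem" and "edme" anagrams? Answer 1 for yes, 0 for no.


Strings: "deem", "edme"
Sorted first:  deem
Sorted second: deem
Sorted forms match => anagrams

1


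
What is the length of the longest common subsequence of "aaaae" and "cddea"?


LCS of "aaaae" and "cddea"
DP table:
           c    d    d    e    a
      0    0    0    0    0    0
  a   0    0    0    0    0    1
  a   0    0    0    0    0    1
  a   0    0    0    0    0    1
  a   0    0    0    0    0    1
  e   0    0    0    0    1    1
LCS length = dp[5][5] = 1

1


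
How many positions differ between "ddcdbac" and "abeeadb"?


Comparing "ddcdbac" and "abeeadb" position by position:
  Position 0: 'd' vs 'a' => DIFFER
  Position 1: 'd' vs 'b' => DIFFER
  Position 2: 'c' vs 'e' => DIFFER
  Position 3: 'd' vs 'e' => DIFFER
  Position 4: 'b' vs 'a' => DIFFER
  Position 5: 'a' vs 'd' => DIFFER
  Position 6: 'c' vs 'b' => DIFFER
Positions that differ: 7

7


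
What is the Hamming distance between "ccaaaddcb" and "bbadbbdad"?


Comparing "ccaaaddcb" and "bbadbbdad" position by position:
  Position 0: 'c' vs 'b' => differ
  Position 1: 'c' vs 'b' => differ
  Position 2: 'a' vs 'a' => same
  Position 3: 'a' vs 'd' => differ
  Position 4: 'a' vs 'b' => differ
  Position 5: 'd' vs 'b' => differ
  Position 6: 'd' vs 'd' => same
  Position 7: 'c' vs 'a' => differ
  Position 8: 'b' vs 'd' => differ
Total differences (Hamming distance): 7

7


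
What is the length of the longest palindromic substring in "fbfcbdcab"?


Input: "fbfcbdcab"
Checking substrings for palindromes:
  [0:3] "fbf" (len 3) => palindrome
Longest palindromic substring: "fbf" with length 3

3


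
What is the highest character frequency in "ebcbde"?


Input: ebcbde
Character counts:
  'b': 2
  'c': 1
  'd': 1
  'e': 2
Maximum frequency: 2

2


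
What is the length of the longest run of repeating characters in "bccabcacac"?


Input: "bccabcacac"
Scanning for longest run:
  Position 1 ('c'): new char, reset run to 1
  Position 2 ('c'): continues run of 'c', length=2
  Position 3 ('a'): new char, reset run to 1
  Position 4 ('b'): new char, reset run to 1
  Position 5 ('c'): new char, reset run to 1
  Position 6 ('a'): new char, reset run to 1
  Position 7 ('c'): new char, reset run to 1
  Position 8 ('a'): new char, reset run to 1
  Position 9 ('c'): new char, reset run to 1
Longest run: 'c' with length 2

2


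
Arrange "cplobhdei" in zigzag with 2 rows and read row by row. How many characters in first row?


Zigzag "cplobhdei" into 2 rows:
Placing characters:
  'c' => row 0
  'p' => row 1
  'l' => row 0
  'o' => row 1
  'b' => row 0
  'h' => row 1
  'd' => row 0
  'e' => row 1
  'i' => row 0
Rows:
  Row 0: "clbdi"
  Row 1: "pohe"
First row length: 5

5


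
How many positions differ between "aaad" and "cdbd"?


Comparing "aaad" and "cdbd" position by position:
  Position 0: 'a' vs 'c' => DIFFER
  Position 1: 'a' vs 'd' => DIFFER
  Position 2: 'a' vs 'b' => DIFFER
  Position 3: 'd' vs 'd' => same
Positions that differ: 3

3


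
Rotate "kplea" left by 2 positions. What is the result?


Input: "kplea", rotate left by 2
First 2 characters: "kp"
Remaining characters: "lea"
Concatenate remaining + first: "lea" + "kp" = "leakp"

leakp


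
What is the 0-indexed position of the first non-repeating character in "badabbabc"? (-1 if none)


Input: badabbabc
Character frequencies:
  'a': 3
  'b': 4
  'c': 1
  'd': 1
Scanning left to right for freq == 1:
  Position 0 ('b'): freq=4, skip
  Position 1 ('a'): freq=3, skip
  Position 2 ('d'): unique! => answer = 2

2


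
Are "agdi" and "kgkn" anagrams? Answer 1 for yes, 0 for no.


Strings: "agdi", "kgkn"
Sorted first:  adgi
Sorted second: gkkn
Differ at position 0: 'a' vs 'g' => not anagrams

0


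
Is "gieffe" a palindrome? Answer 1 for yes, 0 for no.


Input: gieffe
Reversed: effeig
  Compare pos 0 ('g') with pos 5 ('e'): MISMATCH
  Compare pos 1 ('i') with pos 4 ('f'): MISMATCH
  Compare pos 2 ('e') with pos 3 ('f'): MISMATCH
Result: not a palindrome

0


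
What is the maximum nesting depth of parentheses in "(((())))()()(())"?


Input: "(((())))()()(())"
Tracking depth:
  Position 0 '(': depth becomes 1
  Position 1 '(': depth becomes 2
  Position 2 '(': depth becomes 3
  Position 3 '(': depth becomes 4
  Position 4 ')': depth becomes 3
  Position 5 ')': depth becomes 2
  Position 6 ')': depth becomes 1
  Position 7 ')': depth becomes 0
  Position 8 '(': depth becomes 1
  Position 9 ')': depth becomes 0
  Position 10 '(': depth becomes 1
  Position 11 ')': depth becomes 0
  Position 12 '(': depth becomes 1
  Position 13 '(': depth becomes 2
  Position 14 ')': depth becomes 1
  Position 15 ')': depth becomes 0
Maximum depth reached: 4

4


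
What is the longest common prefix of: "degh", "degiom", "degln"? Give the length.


Words: degh, degiom, degln
  Position 0: all 'd' => match
  Position 1: all 'e' => match
  Position 2: all 'g' => match
  Position 3: ('h', 'i', 'l') => mismatch, stop
LCP = "deg" (length 3)

3


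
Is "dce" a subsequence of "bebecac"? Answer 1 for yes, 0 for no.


Check if "dce" is a subsequence of "bebecac"
Greedy scan:
  Position 0 ('b'): no match needed
  Position 1 ('e'): no match needed
  Position 2 ('b'): no match needed
  Position 3 ('e'): no match needed
  Position 4 ('c'): no match needed
  Position 5 ('a'): no match needed
  Position 6 ('c'): no match needed
Only matched 0/3 characters => not a subsequence

0


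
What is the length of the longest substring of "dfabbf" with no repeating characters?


Input: "dfabbf"
Sliding window (track last position of each char):
  Position 0 ('d'): window [0,0] length 1 -- new best
  Position 1 ('f'): window [0,1] length 2 -- new best
  Position 2 ('a'): window [0,2] length 3 -- new best
  Position 3 ('b'): window [0,3] length 4 -- new best
  Position 4 ('b'): repeat (last at 3), move window start to 4
  Position 4 ('b'): window [4,4] length 1
  Position 5 ('f'): window [4,5] length 2
Longest substring with no repeats: "dfab" with length 4

4


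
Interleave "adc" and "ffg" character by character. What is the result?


Interleaving "adc" and "ffg":
  Position 0: 'a' from first, 'f' from second => "af"
  Position 1: 'd' from first, 'f' from second => "df"
  Position 2: 'c' from first, 'g' from second => "cg"
Result: afdfcg

afdfcg


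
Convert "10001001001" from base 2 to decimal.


Input: "10001001001" in base 2
Positional expansion:
  Digit '1' (value 1) x 2^10 = 1024
  Digit '0' (value 0) x 2^9 = 0
  Digit '0' (value 0) x 2^8 = 0
  Digit '0' (value 0) x 2^7 = 0
  Digit '1' (value 1) x 2^6 = 64
  Digit '0' (value 0) x 2^5 = 0
  Digit '0' (value 0) x 2^4 = 0
  Digit '1' (value 1) x 2^3 = 8
  Digit '0' (value 0) x 2^2 = 0
  Digit '0' (value 0) x 2^1 = 0
  Digit '1' (value 1) x 2^0 = 1
Sum = 1097

1097


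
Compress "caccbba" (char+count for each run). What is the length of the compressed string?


Input: caccbba
Runs:
  'c' x 1 => "c1"
  'a' x 1 => "a1"
  'c' x 2 => "c2"
  'b' x 2 => "b2"
  'a' x 1 => "a1"
Compressed: "c1a1c2b2a1"
Compressed length: 10

10


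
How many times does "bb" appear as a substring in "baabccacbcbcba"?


Searching for "bb" in "baabccacbcbcba"
Scanning each position:
  Position 0: "ba" => no
  Position 1: "aa" => no
  Position 2: "ab" => no
  Position 3: "bc" => no
  Position 4: "cc" => no
  Position 5: "ca" => no
  Position 6: "ac" => no
  Position 7: "cb" => no
  Position 8: "bc" => no
  Position 9: "cb" => no
  Position 10: "bc" => no
  Position 11: "cb" => no
  Position 12: "ba" => no
Total occurrences: 0

0


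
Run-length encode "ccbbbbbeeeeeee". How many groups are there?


Input: ccbbbbbeeeeeee
Scanning for consecutive runs:
  Group 1: 'c' x 2 (positions 0-1)
  Group 2: 'b' x 5 (positions 2-6)
  Group 3: 'e' x 7 (positions 7-13)
Total groups: 3

3


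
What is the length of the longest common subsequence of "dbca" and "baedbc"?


LCS of "dbca" and "baedbc"
DP table:
           b    a    e    d    b    c
      0    0    0    0    0    0    0
  d   0    0    0    0    1    1    1
  b   0    1    1    1    1    2    2
  c   0    1    1    1    1    2    3
  a   0    1    2    2    2    2    3
LCS length = dp[4][6] = 3

3


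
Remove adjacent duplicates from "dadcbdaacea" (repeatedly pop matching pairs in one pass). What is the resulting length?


Input: dadcbdaacea
Stack-based adjacent duplicate removal:
  Read 'd': push. Stack: d
  Read 'a': push. Stack: da
  Read 'd': push. Stack: dad
  Read 'c': push. Stack: dadc
  Read 'b': push. Stack: dadcb
  Read 'd': push. Stack: dadcbd
  Read 'a': push. Stack: dadcbda
  Read 'a': matches stack top 'a' => pop. Stack: dadcbd
  Read 'c': push. Stack: dadcbdc
  Read 'e': push. Stack: dadcbdce
  Read 'a': push. Stack: dadcbdcea
Final stack: "dadcbdcea" (length 9)

9


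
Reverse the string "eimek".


Input: eimek
Reading characters right to left:
  Position 4: 'k'
  Position 3: 'e'
  Position 2: 'm'
  Position 1: 'i'
  Position 0: 'e'
Reversed: kemie

kemie


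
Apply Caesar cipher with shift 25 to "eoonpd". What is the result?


Caesar cipher: shift "eoonpd" by 25
  'e' (pos 4) + 25 = pos 3 = 'd'
  'o' (pos 14) + 25 = pos 13 = 'n'
  'o' (pos 14) + 25 = pos 13 = 'n'
  'n' (pos 13) + 25 = pos 12 = 'm'
  'p' (pos 15) + 25 = pos 14 = 'o'
  'd' (pos 3) + 25 = pos 2 = 'c'
Result: dnnmoc

dnnmoc


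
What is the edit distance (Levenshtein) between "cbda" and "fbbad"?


Computing edit distance: "cbda" -> "fbbad"
DP table:
           f    b    b    a    d
      0    1    2    3    4    5
  c   1    1    2    3    4    5
  b   2    2    1    2    3    4
  d   3    3    2    2    3    3
  a   4    4    3    3    2    3
Edit distance = dp[4][5] = 3

3


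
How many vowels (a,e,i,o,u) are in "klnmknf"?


Input: klnmknf
Checking each character:
  'k' at position 0: consonant
  'l' at position 1: consonant
  'n' at position 2: consonant
  'm' at position 3: consonant
  'k' at position 4: consonant
  'n' at position 5: consonant
  'f' at position 6: consonant
Total vowels: 0

0


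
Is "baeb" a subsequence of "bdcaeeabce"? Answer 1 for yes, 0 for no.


Check if "baeb" is a subsequence of "bdcaeeabce"
Greedy scan:
  Position 0 ('b'): matches sub[0] = 'b'
  Position 1 ('d'): no match needed
  Position 2 ('c'): no match needed
  Position 3 ('a'): matches sub[1] = 'a'
  Position 4 ('e'): matches sub[2] = 'e'
  Position 5 ('e'): no match needed
  Position 6 ('a'): no match needed
  Position 7 ('b'): matches sub[3] = 'b'
  Position 8 ('c'): no match needed
  Position 9 ('e'): no match needed
All 4 characters matched => is a subsequence

1


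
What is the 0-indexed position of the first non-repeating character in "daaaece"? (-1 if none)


Input: daaaece
Character frequencies:
  'a': 3
  'c': 1
  'd': 1
  'e': 2
Scanning left to right for freq == 1:
  Position 0 ('d'): unique! => answer = 0

0


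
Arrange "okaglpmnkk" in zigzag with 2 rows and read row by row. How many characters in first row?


Zigzag "okaglpmnkk" into 2 rows:
Placing characters:
  'o' => row 0
  'k' => row 1
  'a' => row 0
  'g' => row 1
  'l' => row 0
  'p' => row 1
  'm' => row 0
  'n' => row 1
  'k' => row 0
  'k' => row 1
Rows:
  Row 0: "oalmk"
  Row 1: "kgpnk"
First row length: 5

5


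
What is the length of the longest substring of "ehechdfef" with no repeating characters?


Input: "ehechdfef"
Sliding window (track last position of each char):
  Position 0 ('e'): window [0,0] length 1 -- new best
  Position 1 ('h'): window [0,1] length 2 -- new best
  Position 2 ('e'): repeat (last at 0), move window start to 1
  Position 2 ('e'): window [1,2] length 2
  Position 3 ('c'): window [1,3] length 3 -- new best
  Position 4 ('h'): repeat (last at 1), move window start to 2
  Position 4 ('h'): window [2,4] length 3
  Position 5 ('d'): window [2,5] length 4 -- new best
  Position 6 ('f'): window [2,6] length 5 -- new best
  Position 7 ('e'): repeat (last at 2), move window start to 3
  Position 7 ('e'): window [3,7] length 5
  Position 8 ('f'): repeat (last at 6), move window start to 7
  Position 8 ('f'): window [7,8] length 2
Longest substring with no repeats: "echdf" with length 5

5


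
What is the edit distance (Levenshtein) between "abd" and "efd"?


Computing edit distance: "abd" -> "efd"
DP table:
           e    f    d
      0    1    2    3
  a   1    1    2    3
  b   2    2    2    3
  d   3    3    3    2
Edit distance = dp[3][3] = 2

2


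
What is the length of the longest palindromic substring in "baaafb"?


Input: "baaafb"
Checking substrings for palindromes:
  [1:4] "aaa" (len 3) => palindrome
  [1:3] "aa" (len 2) => palindrome
  [2:4] "aa" (len 2) => palindrome
Longest palindromic substring: "aaa" with length 3

3


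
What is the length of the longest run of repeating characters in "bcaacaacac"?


Input: "bcaacaacac"
Scanning for longest run:
  Position 1 ('c'): new char, reset run to 1
  Position 2 ('a'): new char, reset run to 1
  Position 3 ('a'): continues run of 'a', length=2
  Position 4 ('c'): new char, reset run to 1
  Position 5 ('a'): new char, reset run to 1
  Position 6 ('a'): continues run of 'a', length=2
  Position 7 ('c'): new char, reset run to 1
  Position 8 ('a'): new char, reset run to 1
  Position 9 ('c'): new char, reset run to 1
Longest run: 'a' with length 2

2


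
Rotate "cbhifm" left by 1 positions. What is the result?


Input: "cbhifm", rotate left by 1
First 1 characters: "c"
Remaining characters: "bhifm"
Concatenate remaining + first: "bhifm" + "c" = "bhifmc"

bhifmc


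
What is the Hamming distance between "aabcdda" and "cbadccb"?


Comparing "aabcdda" and "cbadccb" position by position:
  Position 0: 'a' vs 'c' => differ
  Position 1: 'a' vs 'b' => differ
  Position 2: 'b' vs 'a' => differ
  Position 3: 'c' vs 'd' => differ
  Position 4: 'd' vs 'c' => differ
  Position 5: 'd' vs 'c' => differ
  Position 6: 'a' vs 'b' => differ
Total differences (Hamming distance): 7

7


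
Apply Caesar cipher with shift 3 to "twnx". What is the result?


Caesar cipher: shift "twnx" by 3
  't' (pos 19) + 3 = pos 22 = 'w'
  'w' (pos 22) + 3 = pos 25 = 'z'
  'n' (pos 13) + 3 = pos 16 = 'q'
  'x' (pos 23) + 3 = pos 0 = 'a'
Result: wzqa

wzqa


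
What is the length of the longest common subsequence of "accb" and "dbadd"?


LCS of "accb" and "dbadd"
DP table:
           d    b    a    d    d
      0    0    0    0    0    0
  a   0    0    0    1    1    1
  c   0    0    0    1    1    1
  c   0    0    0    1    1    1
  b   0    0    1    1    1    1
LCS length = dp[4][5] = 1

1


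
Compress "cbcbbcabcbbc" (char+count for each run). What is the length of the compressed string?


Input: cbcbbcabcbbc
Runs:
  'c' x 1 => "c1"
  'b' x 1 => "b1"
  'c' x 1 => "c1"
  'b' x 2 => "b2"
  'c' x 1 => "c1"
  'a' x 1 => "a1"
  'b' x 1 => "b1"
  'c' x 1 => "c1"
  'b' x 2 => "b2"
  'c' x 1 => "c1"
Compressed: "c1b1c1b2c1a1b1c1b2c1"
Compressed length: 20

20


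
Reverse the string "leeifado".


Input: leeifado
Reading characters right to left:
  Position 7: 'o'
  Position 6: 'd'
  Position 5: 'a'
  Position 4: 'f'
  Position 3: 'i'
  Position 2: 'e'
  Position 1: 'e'
  Position 0: 'l'
Reversed: odafieel

odafieel


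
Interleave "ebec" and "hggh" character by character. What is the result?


Interleaving "ebec" and "hggh":
  Position 0: 'e' from first, 'h' from second => "eh"
  Position 1: 'b' from first, 'g' from second => "bg"
  Position 2: 'e' from first, 'g' from second => "eg"
  Position 3: 'c' from first, 'h' from second => "ch"
Result: ehbgegch

ehbgegch


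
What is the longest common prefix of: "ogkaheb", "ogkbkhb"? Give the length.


Words: ogkaheb, ogkbkhb
  Position 0: all 'o' => match
  Position 1: all 'g' => match
  Position 2: all 'k' => match
  Position 3: ('a', 'b') => mismatch, stop
LCP = "ogk" (length 3)

3


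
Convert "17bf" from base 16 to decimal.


Input: "17bf" in base 16
Positional expansion:
  Digit '1' (value 1) x 16^3 = 4096
  Digit '7' (value 7) x 16^2 = 1792
  Digit 'b' (value 11) x 16^1 = 176
  Digit 'f' (value 15) x 16^0 = 15
Sum = 6079

6079


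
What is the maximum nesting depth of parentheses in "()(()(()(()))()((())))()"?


Input: "()(()(()(()))()((())))()"
Tracking depth:
  Position 0 '(': depth becomes 1
  Position 1 ')': depth becomes 0
  Position 2 '(': depth becomes 1
  Position 3 '(': depth becomes 2
  Position 4 ')': depth becomes 1
  Position 5 '(': depth becomes 2
  Position 6 '(': depth becomes 3
  Position 7 ')': depth becomes 2
  Position 8 '(': depth becomes 3
  Position 9 '(': depth becomes 4
  Position 10 ')': depth becomes 3
  Position 11 ')': depth becomes 2
  Position 12 ')': depth becomes 1
  Position 13 '(': depth becomes 2
  Position 14 ')': depth becomes 1
  Position 15 '(': depth becomes 2
  Position 16 '(': depth becomes 3
  Position 17 '(': depth becomes 4
  Position 18 ')': depth becomes 3
  Position 19 ')': depth becomes 2
  Position 20 ')': depth becomes 1
  Position 21 ')': depth becomes 0
  Position 22 '(': depth becomes 1
  Position 23 ')': depth becomes 0
Maximum depth reached: 4

4


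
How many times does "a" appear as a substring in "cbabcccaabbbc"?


Searching for "a" in "cbabcccaabbbc"
Scanning each position:
  Position 0: "c" => no
  Position 1: "b" => no
  Position 2: "a" => MATCH
  Position 3: "b" => no
  Position 4: "c" => no
  Position 5: "c" => no
  Position 6: "c" => no
  Position 7: "a" => MATCH
  Position 8: "a" => MATCH
  Position 9: "b" => no
  Position 10: "b" => no
  Position 11: "b" => no
  Position 12: "c" => no
Total occurrences: 3

3


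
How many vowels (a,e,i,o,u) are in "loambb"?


Input: loambb
Checking each character:
  'l' at position 0: consonant
  'o' at position 1: vowel (running total: 1)
  'a' at position 2: vowel (running total: 2)
  'm' at position 3: consonant
  'b' at position 4: consonant
  'b' at position 5: consonant
Total vowels: 2

2


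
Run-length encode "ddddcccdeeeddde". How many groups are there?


Input: ddddcccdeeeddde
Scanning for consecutive runs:
  Group 1: 'd' x 4 (positions 0-3)
  Group 2: 'c' x 3 (positions 4-6)
  Group 3: 'd' x 1 (positions 7-7)
  Group 4: 'e' x 3 (positions 8-10)
  Group 5: 'd' x 3 (positions 11-13)
  Group 6: 'e' x 1 (positions 14-14)
Total groups: 6

6


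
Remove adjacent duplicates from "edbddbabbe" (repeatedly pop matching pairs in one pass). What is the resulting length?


Input: edbddbabbe
Stack-based adjacent duplicate removal:
  Read 'e': push. Stack: e
  Read 'd': push. Stack: ed
  Read 'b': push. Stack: edb
  Read 'd': push. Stack: edbd
  Read 'd': matches stack top 'd' => pop. Stack: edb
  Read 'b': matches stack top 'b' => pop. Stack: ed
  Read 'a': push. Stack: eda
  Read 'b': push. Stack: edab
  Read 'b': matches stack top 'b' => pop. Stack: eda
  Read 'e': push. Stack: edae
Final stack: "edae" (length 4)

4


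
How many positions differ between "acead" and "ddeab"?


Comparing "acead" and "ddeab" position by position:
  Position 0: 'a' vs 'd' => DIFFER
  Position 1: 'c' vs 'd' => DIFFER
  Position 2: 'e' vs 'e' => same
  Position 3: 'a' vs 'a' => same
  Position 4: 'd' vs 'b' => DIFFER
Positions that differ: 3

3


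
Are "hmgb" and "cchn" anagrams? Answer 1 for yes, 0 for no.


Strings: "hmgb", "cchn"
Sorted first:  bghm
Sorted second: cchn
Differ at position 0: 'b' vs 'c' => not anagrams

0


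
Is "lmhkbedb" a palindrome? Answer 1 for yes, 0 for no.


Input: lmhkbedb
Reversed: bdebkhml
  Compare pos 0 ('l') with pos 7 ('b'): MISMATCH
  Compare pos 1 ('m') with pos 6 ('d'): MISMATCH
  Compare pos 2 ('h') with pos 5 ('e'): MISMATCH
  Compare pos 3 ('k') with pos 4 ('b'): MISMATCH
Result: not a palindrome

0


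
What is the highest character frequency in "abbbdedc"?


Input: abbbdedc
Character counts:
  'a': 1
  'b': 3
  'c': 1
  'd': 2
  'e': 1
Maximum frequency: 3

3


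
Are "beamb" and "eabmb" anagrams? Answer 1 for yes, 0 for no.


Strings: "beamb", "eabmb"
Sorted first:  abbem
Sorted second: abbem
Sorted forms match => anagrams

1


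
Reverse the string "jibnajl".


Input: jibnajl
Reading characters right to left:
  Position 6: 'l'
  Position 5: 'j'
  Position 4: 'a'
  Position 3: 'n'
  Position 2: 'b'
  Position 1: 'i'
  Position 0: 'j'
Reversed: ljanbij

ljanbij


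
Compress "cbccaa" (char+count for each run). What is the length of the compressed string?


Input: cbccaa
Runs:
  'c' x 1 => "c1"
  'b' x 1 => "b1"
  'c' x 2 => "c2"
  'a' x 2 => "a2"
Compressed: "c1b1c2a2"
Compressed length: 8

8


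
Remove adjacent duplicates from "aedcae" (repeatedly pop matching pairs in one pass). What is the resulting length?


Input: aedcae
Stack-based adjacent duplicate removal:
  Read 'a': push. Stack: a
  Read 'e': push. Stack: ae
  Read 'd': push. Stack: aed
  Read 'c': push. Stack: aedc
  Read 'a': push. Stack: aedca
  Read 'e': push. Stack: aedcae
Final stack: "aedcae" (length 6)

6


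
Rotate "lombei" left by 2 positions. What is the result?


Input: "lombei", rotate left by 2
First 2 characters: "lo"
Remaining characters: "mbei"
Concatenate remaining + first: "mbei" + "lo" = "mbeilo"

mbeilo


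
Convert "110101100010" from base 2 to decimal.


Input: "110101100010" in base 2
Positional expansion:
  Digit '1' (value 1) x 2^11 = 2048
  Digit '1' (value 1) x 2^10 = 1024
  Digit '0' (value 0) x 2^9 = 0
  Digit '1' (value 1) x 2^8 = 256
  Digit '0' (value 0) x 2^7 = 0
  Digit '1' (value 1) x 2^6 = 64
  Digit '1' (value 1) x 2^5 = 32
  Digit '0' (value 0) x 2^4 = 0
  Digit '0' (value 0) x 2^3 = 0
  Digit '0' (value 0) x 2^2 = 0
  Digit '1' (value 1) x 2^1 = 2
  Digit '0' (value 0) x 2^0 = 0
Sum = 3426

3426


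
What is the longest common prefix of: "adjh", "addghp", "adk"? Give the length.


Words: adjh, addghp, adk
  Position 0: all 'a' => match
  Position 1: all 'd' => match
  Position 2: ('j', 'd', 'k') => mismatch, stop
LCP = "ad" (length 2)

2


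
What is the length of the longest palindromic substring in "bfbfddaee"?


Input: "bfbfddaee"
Checking substrings for palindromes:
  [0:3] "bfb" (len 3) => palindrome
  [1:4] "fbf" (len 3) => palindrome
  [4:6] "dd" (len 2) => palindrome
  [7:9] "ee" (len 2) => palindrome
Longest palindromic substring: "bfb" with length 3

3
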